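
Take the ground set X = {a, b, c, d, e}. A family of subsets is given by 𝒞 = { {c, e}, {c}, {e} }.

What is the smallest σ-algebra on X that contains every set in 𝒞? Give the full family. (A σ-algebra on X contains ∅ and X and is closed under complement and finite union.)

Answer: σ(𝒞) = { ∅, {c}, {e}, {c, e}, {a, b, d}, {a, b, c, d}, {a, b, d, e}, X }

Trace:
Begin from { ∅, {c}, {e}, {c, e}, X } (that is, 𝒞 plus ∅ and X).
Pass 1: 3 new —
  {a, b, d}  = X∖{c, e}
  {a, b, c, d}  = X∖{e}
  {a, b, d, e}  = X∖{c}
Pass 2: closed — nothing new.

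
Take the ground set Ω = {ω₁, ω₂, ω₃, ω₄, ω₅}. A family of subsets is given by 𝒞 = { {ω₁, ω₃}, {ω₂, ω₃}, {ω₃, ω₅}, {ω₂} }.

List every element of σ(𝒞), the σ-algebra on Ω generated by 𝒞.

Answer: σ(𝒞) = { ∅, {ω₁}, {ω₂}, {ω₃}, {ω₄}, {ω₅}, {ω₁, ω₂}, {ω₁, ω₃}, {ω₁, ω₄}, {ω₁, ω₅}, {ω₂, ω₃}, {ω₂, ω₄}, {ω₂, ω₅}, {ω₃, ω₄}, {ω₃, ω₅}, {ω₄, ω₅}, {ω₁, ω₂, ω₃}, {ω₁, ω₂, ω₄}, {ω₁, ω₂, ω₅}, {ω₁, ω₃, ω₄}, {ω₁, ω₃, ω₅}, {ω₁, ω₄, ω₅}, {ω₂, ω₃, ω₄}, {ω₂, ω₃, ω₅}, {ω₂, ω₄, ω₅}, {ω₃, ω₄, ω₅}, {ω₁, ω₂, ω₃, ω₄}, {ω₁, ω₂, ω₃, ω₅}, {ω₁, ω₂, ω₄, ω₅}, {ω₁, ω₃, ω₄, ω₅}, {ω₂, ω₃, ω₄, ω₅}, Ω }

Working:
Start: 𝒞 ∪ {∅, Ω} = { ∅, {ω₂}, {ω₁, ω₃}, {ω₂, ω₃}, {ω₃, ω₅}, Ω }.
Iteration 1 (7 new):
  {ω₁, ω₂, ω₃}  = {ω₂, ω₃} ∪ {ω₁, ω₃}
  {ω₁, ω₂, ω₄}  = Ω∖{ω₃, ω₅}
  {ω₁, ω₃, ω₅}  = {ω₁, ω₃} ∪ {ω₃, ω₅}
  {ω₁, ω₄, ω₅}  = Ω∖{ω₂, ω₃}
  {ω₂, ω₃, ω₅}  = {ω₂, ω₃} ∪ {ω₃, ω₅}
  {ω₂, ω₄, ω₅}  = Ω∖{ω₁, ω₃}
  {ω₁, ω₃, ω₄, ω₅}  = Ω∖{ω₂}
Iteration 2. New:
  {ω₁, ω₄}  = Ω∖{ω₂, ω₃, ω₅}
  {ω₂, ω₄}  = Ω∖{ω₁, ω₃, ω₅}
  {ω₄, ω₅}  = Ω∖{ω₁, ω₂, ω₃}
  {ω₁, ω₂, ω₃, ω₄}  = {ω₁, ω₂, ω₃} ∪ {ω₁, ω₂, ω₄}
  {ω₁, ω₂, ω₃, ω₅}  = {ω₁, ω₂, ω₃} ∪ {ω₁, ω₃, ω₅}
  {ω₁, ω₂, ω₄, ω₅}  = {ω₁, ω₄, ω₅} ∪ {ω₂}
  {ω₂, ω₃, ω₄, ω₅}  = {ω₂, ω₃, ω₅} ∪ {ω₂, ω₄, ω₅}
Iteration 3 (7 new):
  {ω₁}  = Ω∖{ω₂, ω₃, ω₄, ω₅}
  {ω₃}  = Ω∖{ω₁, ω₂, ω₄, ω₅}
  {ω₄}  = Ω∖{ω₁, ω₂, ω₃, ω₅}
  {ω₅}  = Ω∖{ω₁, ω₂, ω₃, ω₄}
  {ω₁, ω₃, ω₄}  = {ω₁, ω₄} ∪ {ω₁, ω₃}
  {ω₂, ω₃, ω₄}  = {ω₂, ω₄} ∪ {ω₂, ω₃}
  {ω₃, ω₄, ω₅}  = {ω₄, ω₅} ∪ {ω₃, ω₅}
Iteration 4 adds 4:
  {ω₁, ω₂}  = Ω∖{ω₃, ω₄, ω₅}
  {ω₁, ω₅}  = Ω∖{ω₂, ω₃, ω₄}
  {ω₂, ω₅}  = Ω∖{ω₁, ω₃, ω₄}
  {ω₃, ω₄}  = {ω₃} ∪ {ω₄}
Iteration 5: +1 →
  {ω₁, ω₂, ω₅}  = Ω∖{ω₃, ω₄}
Iteration 6 adds nothing — fixpoint reached.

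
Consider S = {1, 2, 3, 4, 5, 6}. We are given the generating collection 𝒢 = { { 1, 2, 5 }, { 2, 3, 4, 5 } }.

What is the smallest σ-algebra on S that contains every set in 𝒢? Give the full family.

Initial family (4 sets): { ∅, { 1, 2, 5 }, { 2, 3, 4, 5 }, S }.
Round 1: 3 new —
  { 1, 6 }  = complement { 2, 3, 4, 5 }
  { 3, 4, 6 }  = complement { 1, 2, 5 }
  { 1, 2, 3, 4, 5 }  = { 1, 2, 5 } ∪ { 2, 3, 4, 5 }
Round 2. New:
  { 6 }  = complement { 1, 2, 3, 4, 5 }
  { 1, 2, 5, 6 }  = { 1, 2, 5 } ∪ { 1, 6 }
  { 1, 3, 4, 6 }  = { 1, 6 } ∪ { 3, 4, 6 }
  { 2, 3, 4, 5, 6 }  = { 3, 4, 6 } ∪ { 2, 3, 4, 5 }
Round 3 (3 new):
  { 1 }  = complement { 2, 3, 4, 5, 6 }
  { 2, 5 }  = complement { 1, 3, 4, 6 }
  { 3, 4 }  = complement { 1, 2, 5, 6 }
Round 4: +2 →
  { 1, 3, 4 }  = { 3, 4 } ∪ { 1 }
  { 2, 5, 6 }  = { 2, 5 } ∪ { 6 }
Round 5: no new sets; the family is a σ-algebra.

Hence σ(𝒢) has 16 members: { ∅, { 1 }, { 6 }, { 1, 6 }, { 2, 5 }, { 3, 4 }, { 1, 2, 5 }, { 1, 3, 4 }, { 2, 5, 6 }, { 3, 4, 6 }, { 1, 2, 5, 6 }, { 1, 3, 4, 6 }, { 2, 3, 4, 5 }, { 1, 2, 3, 4, 5 }, { 2, 3, 4, 5, 6 }, S }.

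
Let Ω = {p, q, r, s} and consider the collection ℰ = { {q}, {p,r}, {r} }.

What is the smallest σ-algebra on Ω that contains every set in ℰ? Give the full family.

σ(ℰ) (16 sets): { {}, {p}, {q}, {r}, {s}, {p,q}, {p,r}, {p,s}, {q,r}, {q,s}, {r,s}, {p,q,r}, {p,q,s}, {p,r,s}, {q,r,s}, Ω }

Trace:
Seed the family with ℰ together with ∅ and Ω: { {}, {q}, {r}, {p,r}, Ω }.
Pass 1: +5 →
  {q,r}  = {r} ∪ {q}
  {q,s}  = complement {p,r}
  {p,q,r}  = {p,r} ∪ {q}
  {p,q,s}  = complement {r}
  {p,r,s}  = complement {q}
Pass 2: +3 →
  {s}  = complement {p,q,r}
  {p,s}  = complement {q,r}
  {q,r,s}  = {r} ∪ {q,s}
Pass 3 (2 new):
  {p}  = complement {q,r,s}
  {r,s}  = {r} ∪ {s}
Pass 4 adds 1:
  {p,q}  = complement {r,s}
Pass 5: stable.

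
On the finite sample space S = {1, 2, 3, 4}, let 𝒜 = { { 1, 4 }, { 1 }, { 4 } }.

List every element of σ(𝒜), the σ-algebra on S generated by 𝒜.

Take S₀ = 𝒜 ∪ {∅, S} = { ∅, { 1 }, { 4 }, { 1, 4 }, S }.
Round 1: +3 →
  { 2, 3 }  = { 1, 4 }ᶜ
  { 1, 2, 3 }  = { 4 }ᶜ
  { 2, 3, 4 }  = { 1 }ᶜ
  |family| = 8
Round 2: already closed under ᶜ and ∪.

Therefore σ(𝒜) = { ∅, { 1 }, { 4 }, { 1, 4 }, { 2, 3 }, { 1, 2, 3 }, { 2, 3, 4 }, S } (|σ(𝒜)| = 8).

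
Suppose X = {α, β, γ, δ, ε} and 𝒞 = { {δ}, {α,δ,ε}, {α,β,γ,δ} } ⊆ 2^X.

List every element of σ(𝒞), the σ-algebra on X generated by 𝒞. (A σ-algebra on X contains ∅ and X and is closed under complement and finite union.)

Answer: σ(𝒞) = { {}, {α}, {δ}, {ε}, {α,δ}, {α,ε}, {β,γ}, {δ,ε}, {α,β,γ}, {α,δ,ε}, {β,γ,δ}, {β,γ,ε}, {α,β,γ,δ}, {α,β,γ,ε}, {β,γ,δ,ε}, X }

Trace:
Seed the family with 𝒞 together with ∅ and X: { {}, {δ}, {α,δ,ε}, {α,β,γ,δ}, X }.
Round 1 (3 new):
  {ε}  = X∖{α,β,γ,δ}
  {β,γ}  = X∖{α,δ,ε}
  {α,β,γ,ε}  = X∖{δ}
Round 2. New:
  {δ,ε}  = {δ} ∪ {ε}
  {β,γ,δ}  = {δ} ∪ {β,γ}
  {β,γ,ε}  = {β,γ} ∪ {ε}
Round 3 adds 4:
  {α,δ}  = X∖{β,γ,ε}
  {α,ε}  = X∖{β,γ,δ}
  {α,β,γ}  = X∖{δ,ε}
  {β,γ,δ,ε}  = {δ,ε} ∪ {β,γ,ε}
Round 4: 1 new —
  {α}  = X∖{β,γ,δ,ε}
After Round 5 the family is unchanged; done.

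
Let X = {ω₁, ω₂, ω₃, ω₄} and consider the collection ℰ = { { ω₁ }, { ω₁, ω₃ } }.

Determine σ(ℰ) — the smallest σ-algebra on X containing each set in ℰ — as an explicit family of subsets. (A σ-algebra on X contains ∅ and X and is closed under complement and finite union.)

Initial family (4 sets): { ∅, { ω₁ }, { ω₁, ω₃ }, X }.
Iteration 1: +2 →
  { ω₂, ω₄ }  = ᶜ of { ω₁, ω₃ }
  { ω₂, ω₃, ω₄ }  = ᶜ of { ω₁ }
  — 6 sets.
Iteration 2 adds 1:
  { ω₁, ω₂, ω₄ }  = { ω₂, ω₄ } ∪ { ω₁ }
  — 7 sets.
Iteration 3 adds 1:
  { ω₃ }  = ᶜ of { ω₁, ω₂, ω₄ }
  — 8 sets.
Iteration 4 adds nothing — fixpoint reached.

Therefore σ(ℰ) = { ∅, { ω₁ }, { ω₃ }, { ω₁, ω₃ }, { ω₂, ω₄ }, { ω₁, ω₂, ω₄ }, { ω₂, ω₃, ω₄ }, X } (|σ(ℰ)| = 8).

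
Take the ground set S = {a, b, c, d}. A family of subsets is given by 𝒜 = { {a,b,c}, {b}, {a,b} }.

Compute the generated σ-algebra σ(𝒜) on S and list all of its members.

Initial family (5 sets): { {}, {b}, {a,b}, {a,b,c}, S }.
Round 1 (3 new):
  {d}  = S∖{a,b,c}
  {c,d}  = S∖{a,b}
  {a,c,d}  = S∖{b}
  [8 total]
Round 2. New:
  {b,d}  = {d} ∪ {b}
  {a,b,d}  = {d} ∪ {a,b}
  {b,c,d}  = {b} ∪ {c,d}
  [11 total]
Round 3 adds 3:
  {a}  = S∖{b,c,d}
  {c}  = S∖{a,b,d}
  {a,c}  = S∖{b,d}
  [14 total]
Round 4: +2 →
  {a,d}  = {d} ∪ {a}
  {b,c}  = {c} ∪ {b}
  [16 total]
Round 5: closed — nothing new.

|σ(𝒜)| = 16.  σ(𝒜) = { {}, {a}, {b}, {c}, {d}, {a,b}, {a,c}, {a,d}, {b,c}, {b,d}, {c,d}, {a,b,c}, {a,b,d}, {a,c,d}, {b,c,d}, S }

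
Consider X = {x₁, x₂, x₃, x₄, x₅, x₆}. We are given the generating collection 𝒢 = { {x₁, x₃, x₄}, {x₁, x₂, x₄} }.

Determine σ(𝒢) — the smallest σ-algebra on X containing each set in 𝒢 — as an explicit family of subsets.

Take S₀ = 𝒢 ∪ {∅, X} = { ∅, {x₁, x₂, x₄}, {x₁, x₃, x₄}, X }.
Iteration 1. New:
  {x₂, x₅, x₆}  = {x₁, x₃, x₄}ᶜ
  {x₃, x₅, x₆}  = {x₁, x₂, x₄}ᶜ
  {x₁, x₂, x₃, x₄}  = {x₁, x₂, x₄} ∪ {x₁, x₃, x₄}
  (now 7)
Iteration 2: +4 →
  {x₅, x₆}  = {x₁, x₂, x₃, x₄}ᶜ
  {x₂, x₃, x₅, x₆}  = {x₃, x₅, x₆} ∪ {x₂, x₅, x₆}
  {x₁, x₂, x₄, x₅, x₆}  = {x₂, x₅, x₆} ∪ {x₁, x₂, x₄}
  {x₁, x₃, x₄, x₅, x₆}  = {x₁, x₃, x₄} ∪ {x₃, x₅, x₆}
  (now 11)
Iteration 3 adds 3:
  {x₂}  = {x₁, x₃, x₄, x₅, x₆}ᶜ
  {x₃}  = {x₁, x₂, x₄, x₅, x₆}ᶜ
  {x₁, x₄}  = {x₂, x₃, x₅, x₆}ᶜ
  (now 14)
Iteration 4: +2 →
  {x₂, x₃}  = {x₃} ∪ {x₂}
  {x₁, x₄, x₅, x₆}  = {x₁, x₄} ∪ {x₅, x₆}
  (now 16)
Iteration 5 adds nothing — fixpoint reached.

Hence σ(𝒢) has 16 members: { ∅, {x₂}, {x₃}, {x₁, x₄}, {x₂, x₃}, {x₅, x₆}, {x₁, x₂, x₄}, {x₁, x₃, x₄}, {x₂, x₅, x₆}, {x₃, x₅, x₆}, {x₁, x₂, x₃, x₄}, {x₁, x₄, x₅, x₆}, {x₂, x₃, x₅, x₆}, {x₁, x₂, x₄, x₅, x₆}, {x₁, x₃, x₄, x₅, x₆}, X }.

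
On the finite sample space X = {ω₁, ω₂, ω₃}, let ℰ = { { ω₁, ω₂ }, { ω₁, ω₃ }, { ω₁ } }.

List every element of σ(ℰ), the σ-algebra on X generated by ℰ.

σ(ℰ) = { ∅, { ω₁ }, { ω₂ }, { ω₃ }, { ω₁, ω₂ }, { ω₁, ω₃ }, { ω₂, ω₃ }, X }

Derivation:
Seed the family with ℰ together with ∅ and X: { ∅, { ω₁ }, { ω₁, ω₂ }, { ω₁, ω₃ }, X }.
Step 1 adds 3:
  { ω₂ }  = X∖{ ω₁, ω₃ }
  { ω₃ }  = X∖{ ω₁, ω₂ }
  { ω₂, ω₃ }  = X∖{ ω₁ }
  — 8 sets.
Step 2: no new sets; the family is a σ-algebra.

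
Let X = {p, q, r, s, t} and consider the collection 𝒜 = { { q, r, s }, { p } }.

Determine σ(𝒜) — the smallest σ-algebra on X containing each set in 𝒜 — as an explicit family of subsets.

Take S₀ = 𝒜 ∪ {∅, X} = { ∅, { p }, { q, r, s }, X }.
Pass 1. New:
  { p, t }  = ᶜ of { q, r, s }
  { p, q, r, s }  = { q, r, s } ∪ { p }
  { q, r, s, t }  = ᶜ of { p }
  [7 total]
Pass 2 adds 1:
  { t }  = ᶜ of { p, q, r, s }
  [8 total]
Pass 3: closed — nothing new.

|σ(𝒜)| = 8.  σ(𝒜) = { ∅, { p }, { t }, { p, t }, { q, r, s }, { p, q, r, s }, { q, r, s, t }, X }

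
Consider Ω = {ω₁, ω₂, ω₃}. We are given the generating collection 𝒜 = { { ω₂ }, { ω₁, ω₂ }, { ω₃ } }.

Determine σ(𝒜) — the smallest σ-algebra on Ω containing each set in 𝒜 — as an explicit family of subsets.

Take S₀ = 𝒜 ∪ {∅, Ω} = { ∅, { ω₂ }, { ω₃ }, { ω₁, ω₂ }, Ω }.
Pass 1: 2 new —
  { ω₁, ω₃ }  = ᶜ of { ω₂ }
  { ω₂, ω₃ }  = { ω₃ } ∪ { ω₂ }
Pass 2 (1 new):
  { ω₁ }  = ᶜ of { ω₂, ω₃ }
Pass 3: no new sets; the family is a σ-algebra.

Therefore σ(𝒜) = { ∅, { ω₁ }, { ω₂ }, { ω₃ }, { ω₁, ω₂ }, { ω₁, ω₃ }, { ω₂, ω₃ }, Ω } (|σ(𝒜)| = 8).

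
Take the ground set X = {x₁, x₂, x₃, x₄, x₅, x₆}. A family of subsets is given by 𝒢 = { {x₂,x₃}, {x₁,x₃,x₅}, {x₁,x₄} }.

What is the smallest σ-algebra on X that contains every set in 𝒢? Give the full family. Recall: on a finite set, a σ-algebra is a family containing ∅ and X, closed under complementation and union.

Initial family (5 sets): { ∅, {x₁,x₄}, {x₂,x₃}, {x₁,x₃,x₅}, X }.
Round 1: +6 →
  {x₂,x₄,x₆}  = X∖{x₁,x₃,x₅}
  {x₁,x₂,x₃,x₄}  = {x₂,x₃} ∪ {x₁,x₄}
  {x₁,x₂,x₃,x₅}  = {x₂,x₃} ∪ {x₁,x₃,x₅}
  {x₁,x₃,x₄,x₅}  = {x₁,x₄} ∪ {x₁,x₃,x₅}
  {x₁,x₄,x₅,x₆}  = X∖{x₂,x₃}
  {x₂,x₃,x₅,x₆}  = X∖{x₁,x₄}
  — 11 sets.
Round 2 adds 11:
  {x₂,x₆}  = X∖{x₁,x₃,x₄,x₅}
  {x₄,x₆}  = X∖{x₁,x₂,x₃,x₅}
  {x₅,x₆}  = X∖{x₁,x₂,x₃,x₄}
  {x₁,x₂,x₄,x₆}  = {x₂,x₄,x₆} ∪ {x₁,x₄}
  {x₂,x₃,x₄,x₆}  = {x₂,x₄,x₆} ∪ {x₂,x₃}
  {x₁,x₂,x₃,x₄,x₅}  = {x₁,x₃,x₅} ∪ {x₁,x₂,x₃,x₄}
  {x₁,x₂,x₃,x₄,x₆}  = {x₂,x₄,x₆} ∪ {x₁,x₂,x₃,x₄}
  {x₁,x₂,x₃,x₅,x₆}  = {x₁,x₃,x₅} ∪ {x₂,x₃,x₅,x₆}
  {x₁,x₂,x₄,x₅,x₆}  = {x₂,x₄,x₆} ∪ {x₁,x₄,x₅,x₆}
  {x₁,x₃,x₄,x₅,x₆}  = {x₁,x₃,x₅} ∪ {x₁,x₄,x₅,x₆}
  {x₂,x₃,x₄,x₅,x₆}  = {x₂,x₄,x₆} ∪ {x₂,x₃,x₅,x₆}
  — 22 sets.
Round 3: 14 new —
  {x₁}  = X∖{x₂,x₃,x₄,x₅,x₆}
  {x₂}  = X∖{x₁,x₃,x₄,x₅,x₆}
  {x₃}  = X∖{x₁,x₂,x₄,x₅,x₆}
  {x₄}  = X∖{x₁,x₂,x₃,x₅,x₆}
  {x₅}  = X∖{x₁,x₂,x₃,x₄,x₆}
  {x₆}  = X∖{x₁,x₂,x₃,x₄,x₅}
  {x₁,x₅}  = X∖{x₂,x₃,x₄,x₆}
  {x₃,x₅}  = X∖{x₁,x₂,x₄,x₆}
  {x₁,x₄,x₆}  = {x₁,x₄} ∪ {x₄,x₆}
  {x₂,x₃,x₆}  = {x₂,x₆} ∪ {x₂,x₃}
  {x₂,x₅,x₆}  = {x₅,x₆} ∪ {x₂,x₆}
  {x₄,x₅,x₆}  = {x₅,x₆} ∪ {x₄,x₆}
  {x₁,x₃,x₅,x₆}  = {x₅,x₆} ∪ {x₁,x₃,x₅}
  {x₂,x₄,x₅,x₆}  = {x₂,x₄,x₆} ∪ {x₅,x₆}
  — 36 sets.
Round 4 (24 new):
  {x₁,x₂}  = {x₁} ∪ {x₂}
  {x₁,x₃}  = X∖{x₂,x₄,x₅,x₆}
  {x₁,x₆}  = {x₁} ∪ {x₆}
  {x₂,x₄}  = X∖{x₁,x₃,x₅,x₆}
  {x₂,x₅}  = {x₂} ∪ {x₅}
  {x₃,x₄}  = {x₃} ∪ {x₄}
  {x₃,x₆}  = {x₆} ∪ {x₃}
  {x₄,x₅}  = {x₅} ∪ {x₄}
  {x₁,x₂,x₃}  = X∖{x₄,x₅,x₆}
  {x₁,x₂,x₄}  = {x₂} ∪ {x₁,x₄}
  {x₁,x₂,x₅}  = {x₂} ∪ {x₁,x₅}
  {x₁,x₂,x₆}  = {x₁} ∪ {x₂,x₆}
  {x₁,x₃,x₄}  = X∖{x₂,x₅,x₆}
  {x₁,x₄,x₅}  = X∖{x₂,x₃,x₆}
  {x₁,x₅,x₆}  = {x₅,x₆} ∪ {x₁}
  {x₂,x₃,x₄}  = {x₂,x₃} ∪ {x₄}
  {x₂,x₃,x₅}  = X∖{x₁,x₄,x₆}
  {x₃,x₄,x₅}  = {x₄} ∪ {x₃,x₅}
  {x₃,x₄,x₆}  = {x₃} ∪ {x₄,x₆}
  {x₃,x₅,x₆}  = {x₅,x₆} ∪ {x₃}
  {x₁,x₂,x₃,x₆}  = {x₁} ∪ {x₂,x₃,x₆}
  {x₁,x₂,x₅,x₆}  = {x₁} ∪ {x₂,x₅,x₆}
  {x₁,x₃,x₄,x₆}  = {x₁,x₄,x₆} ∪ {x₃}
  {x₃,x₄,x₅,x₆}  = {x₃} ∪ {x₄,x₅,x₆}
  — 60 sets.
Round 5 (4 new):
  {x₁,x₃,x₆}  = {x₁,x₆} ∪ {x₁,x₃}
  {x₂,x₄,x₅}  = {x₂,x₅} ∪ {x₄,x₅}
  {x₁,x₂,x₄,x₅}  = X∖{x₃,x₆}
  {x₂,x₃,x₄,x₅}  = X∖{x₁,x₆}
  — 64 sets.
Round 6 adds nothing — fixpoint reached.

|σ(𝒢)| = 64.  σ(𝒢) = { ∅, {x₁}, {x₂}, {x₃}, {x₄}, {x₅}, {x₆}, {x₁,x₂}, {x₁,x₃}, {x₁,x₄}, {x₁,x₅}, {x₁,x₆}, {x₂,x₃}, {x₂,x₄}, {x₂,x₅}, {x₂,x₆}, {x₃,x₄}, {x₃,x₅}, {x₃,x₆}, {x₄,x₅}, {x₄,x₆}, {x₅,x₆}, {x₁,x₂,x₃}, {x₁,x₂,x₄}, {x₁,x₂,x₅}, {x₁,x₂,x₆}, {x₁,x₃,x₄}, {x₁,x₃,x₅}, {x₁,x₃,x₆}, {x₁,x₄,x₅}, {x₁,x₄,x₆}, {x₁,x₅,x₆}, {x₂,x₃,x₄}, {x₂,x₃,x₅}, {x₂,x₃,x₆}, {x₂,x₄,x₅}, {x₂,x₄,x₆}, {x₂,x₅,x₆}, {x₃,x₄,x₅}, {x₃,x₄,x₆}, {x₃,x₅,x₆}, {x₄,x₅,x₆}, {x₁,x₂,x₃,x₄}, {x₁,x₂,x₃,x₅}, {x₁,x₂,x₃,x₆}, {x₁,x₂,x₄,x₅}, {x₁,x₂,x₄,x₆}, {x₁,x₂,x₅,x₆}, {x₁,x₃,x₄,x₅}, {x₁,x₃,x₄,x₆}, {x₁,x₃,x₅,x₆}, {x₁,x₄,x₅,x₆}, {x₂,x₃,x₄,x₅}, {x₂,x₃,x₄,x₆}, {x₂,x₃,x₅,x₆}, {x₂,x₄,x₅,x₆}, {x₃,x₄,x₅,x₆}, {x₁,x₂,x₃,x₄,x₅}, {x₁,x₂,x₃,x₄,x₆}, {x₁,x₂,x₃,x₅,x₆}, {x₁,x₂,x₄,x₅,x₆}, {x₁,x₃,x₄,x₅,x₆}, {x₂,x₃,x₄,x₅,x₆}, X }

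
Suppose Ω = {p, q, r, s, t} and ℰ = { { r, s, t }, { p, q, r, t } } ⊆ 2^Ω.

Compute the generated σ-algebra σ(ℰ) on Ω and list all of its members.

|σ(ℰ)| = 8.  σ(ℰ) = { {}, { s }, { p, q }, { r, t }, { p, q, s }, { r, s, t }, { p, q, r, t }, Ω }

Check:
Seed the family with ℰ together with ∅ and Ω: { {}, { r, s, t }, { p, q, r, t }, Ω }.
Round 1 adds 2:
  { s }  = { p, q, r, t }ᶜ
  { p, q }  = { r, s, t }ᶜ
  |family| = 6
Round 2: +1 →
  { p, q, s }  = { p, q } ∪ { s }
  |family| = 7
Round 3 (1 new):
  { r, t }  = { p, q, s }ᶜ
  |family| = 8
Round 4: already closed under ᶜ and ∪.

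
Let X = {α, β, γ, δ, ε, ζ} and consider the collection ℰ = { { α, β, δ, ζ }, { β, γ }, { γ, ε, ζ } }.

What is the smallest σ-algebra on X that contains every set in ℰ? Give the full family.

|σ(ℰ)| = 32.  σ(ℰ) = { ∅, { β }, { γ }, { ε }, { ζ }, { α, δ }, { β, γ }, { β, ε }, { β, ζ }, { γ, ε }, { γ, ζ }, { ε, ζ }, { α, β, δ }, { α, γ, δ }, { α, δ, ε }, { α, δ, ζ }, { β, γ, ε }, { β, γ, ζ }, { β, ε, ζ }, { γ, ε, ζ }, { α, β, γ, δ }, { α, β, δ, ε }, { α, β, δ, ζ }, { α, γ, δ, ε }, { α, γ, δ, ζ }, { α, δ, ε, ζ }, { β, γ, ε, ζ }, { α, β, γ, δ, ε }, { α, β, γ, δ, ζ }, { α, β, δ, ε, ζ }, { α, γ, δ, ε, ζ }, X }

Check:
Initial family (5 sets): { ∅, { β, γ }, { γ, ε, ζ }, { α, β, δ, ζ }, X }.
Round 1: +5 →
  { γ, ε }  = ᶜ of { α, β, δ, ζ }
  { α, β, δ }  = ᶜ of { γ, ε, ζ }
  { α, δ, ε, ζ }  = ᶜ of { β, γ }
  { β, γ, ε, ζ }  = { β, γ } ∪ { γ, ε, ζ }
  { α, β, γ, δ, ζ }  = { β, γ } ∪ { α, β, δ, ζ }
  (now 10)
Round 2: +7 →
  { ε }  = ᶜ of { α, β, γ, δ, ζ }
  { α, δ }  = ᶜ of { β, γ, ε, ζ }
  { β, γ, ε }  = { β, γ } ∪ { γ, ε }
  { α, β, γ, δ }  = { α, β, δ } ∪ { β, γ }
  { α, β, γ, δ, ε }  = { α, β, δ } ∪ { γ, ε }
  { α, β, δ, ε, ζ }  = { α, β, δ, ζ } ∪ { α, δ, ε, ζ }
  { α, γ, δ, ε, ζ }  = { α, δ, ε, ζ } ∪ { γ, ε, ζ }
  (now 17)
Round 3: 8 new —
  { β }  = ᶜ of { α, γ, δ, ε, ζ }
  { γ }  = ᶜ of { α, β, δ, ε, ζ }
  { ζ }  = ᶜ of { α, β, γ, δ, ε }
  { ε, ζ }  = ᶜ of { α, β, γ, δ }
  { α, δ, ε }  = { α, δ } ∪ { ε }
  { α, δ, ζ }  = ᶜ of { β, γ, ε }
  { α, β, δ, ε }  = { α, β, δ } ∪ { ε }
  { α, γ, δ, ε }  = { α, δ } ∪ { γ, ε }
  (now 25)
Round 4 adds 7:
  { β, ε }  = { β } ∪ { ε }
  { β, ζ }  = ᶜ of { α, γ, δ, ε }
  { γ, ζ }  = ᶜ of { α, β, δ, ε }
  { α, γ, δ }  = { γ } ∪ { α, δ }
  { β, γ, ζ }  = ᶜ of { α, δ, ε }
  { β, ε, ζ }  = { ε, ζ } ∪ { β }
  { α, γ, δ, ζ }  = { α, δ, ζ } ∪ { γ }
  (now 32)
Round 5: closed — nothing new.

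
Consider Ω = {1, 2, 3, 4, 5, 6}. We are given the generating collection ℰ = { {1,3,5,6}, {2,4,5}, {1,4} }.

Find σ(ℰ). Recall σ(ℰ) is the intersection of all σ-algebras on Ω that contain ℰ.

Answer: σ(ℰ) = { {}, {1}, {2}, {4}, {5}, {1,2}, {1,4}, {1,5}, {2,4}, {2,5}, {3,6}, {4,5}, {1,2,4}, {1,2,5}, {1,3,6}, {1,4,5}, {2,3,6}, {2,4,5}, {3,4,6}, {3,5,6}, {1,2,3,6}, {1,2,4,5}, {1,3,4,6}, {1,3,5,6}, {2,3,4,6}, {2,3,5,6}, {3,4,5,6}, {1,2,3,4,6}, {1,2,3,5,6}, {1,3,4,5,6}, {2,3,4,5,6}, Ω }

Working:
Initial family (5 sets): { {}, {1,4}, {2,4,5}, {1,3,5,6}, Ω }.
Pass 1. New:
  {2,4}  = {1,3,5,6}ᶜ
  {1,3,6}  = {2,4,5}ᶜ
  {1,2,4,5}  = {1,4} ∪ {2,4,5}
  {2,3,5,6}  = {1,4}ᶜ
  {1,3,4,5,6}  = {1,3,5,6} ∪ {1,4}
  — 10 sets.
Pass 2 adds 7:
  {2}  = {1,3,4,5,6}ᶜ
  {3,6}  = {1,2,4,5}ᶜ
  {1,2,4}  = {1,4} ∪ {2,4}
  {1,3,4,6}  = {1,3,6} ∪ {1,4}
  {1,2,3,4,6}  = {1,3,6} ∪ {2,4}
  {1,2,3,5,6}  = {1,3,5,6} ∪ {2,3,5,6}
  {2,3,4,5,6}  = {2,3,5,6} ∪ {2,4}
  — 17 sets.
Pass 3. New:
  {1}  = {2,3,4,5,6}ᶜ
  {4}  = {1,2,3,5,6}ᶜ
  {5}  = {1,2,3,4,6}ᶜ
  {2,5}  = {1,3,4,6}ᶜ
  {2,3,6}  = {3,6} ∪ {2}
  {3,5,6}  = {1,2,4}ᶜ
  {1,2,3,6}  = {1,3,6} ∪ {2}
  {2,3,4,6}  = {3,6} ∪ {2,4}
  — 25 sets.
Pass 4 (7 new):
  {1,2}  = {1} ∪ {2}
  {1,5}  = {2,3,4,6}ᶜ
  {4,5}  = {1,2,3,6}ᶜ
  {1,2,5}  = {2,5} ∪ {1}
  {1,4,5}  = {2,3,6}ᶜ
  {3,4,6}  = {3,6} ∪ {4}
  {3,4,5,6}  = {3,5,6} ∪ {4}
  — 32 sets.
After Pass 5 the family is unchanged; done.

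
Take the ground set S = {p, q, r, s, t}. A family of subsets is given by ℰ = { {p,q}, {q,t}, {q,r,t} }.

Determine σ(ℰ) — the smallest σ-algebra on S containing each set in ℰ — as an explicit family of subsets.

Initial family (5 sets): { ∅, {p,q}, {q,t}, {q,r,t}, S }.
Step 1 adds 5:
  {p,s}  = {q,r,t}ᶜ
  {p,q,t}  = {q,t} ∪ {p,q}
  {p,r,s}  = {q,t}ᶜ
  {r,s,t}  = {p,q}ᶜ
  {p,q,r,t}  = {q,r,t} ∪ {p,q}
  |family| = 10
Step 2: 7 new —
  {s}  = {p,q,r,t}ᶜ
  {r,s}  = {p,q,t}ᶜ
  {p,q,s}  = {p,q} ∪ {p,s}
  {p,q,r,s}  = {p,q} ∪ {p,r,s}
  {p,q,s,t}  = {q,t} ∪ {p,s}
  {p,r,s,t}  = {r,s,t} ∪ {p,r,s}
  {q,r,s,t}  = {q,t} ∪ {r,s,t}
  |family| = 17
Step 3. New:
  {p}  = {q,r,s,t}ᶜ
  {q}  = {p,r,s,t}ᶜ
  {r}  = {p,q,s,t}ᶜ
  {t}  = {p,q,r,s}ᶜ
  {r,t}  = {p,q,s}ᶜ
  {q,s,t}  = {q,t} ∪ {s}
  |family| = 23
Step 4 adds 9:
  {p,r}  = {q,s,t}ᶜ
  {p,t}  = {t} ∪ {p}
  {q,r}  = {q} ∪ {r}
  {q,s}  = {q} ∪ {s}
  {s,t}  = {t} ∪ {s}
  {p,q,r}  = {p,q} ∪ {r}
  {p,r,t}  = {r,t} ∪ {p}
  {p,s,t}  = {t} ∪ {p,s}
  {q,r,s}  = {r,s} ∪ {q}
  |family| = 32
Step 5: closed — nothing new.

σ(ℰ) = { ∅, {p}, {q}, {r}, {s}, {t}, {p,q}, {p,r}, {p,s}, {p,t}, {q,r}, {q,s}, {q,t}, {r,s}, {r,t}, {s,t}, {p,q,r}, {p,q,s}, {p,q,t}, {p,r,s}, {p,r,t}, {p,s,t}, {q,r,s}, {q,r,t}, {q,s,t}, {r,s,t}, {p,q,r,s}, {p,q,r,t}, {p,q,s,t}, {p,r,s,t}, {q,r,s,t}, S }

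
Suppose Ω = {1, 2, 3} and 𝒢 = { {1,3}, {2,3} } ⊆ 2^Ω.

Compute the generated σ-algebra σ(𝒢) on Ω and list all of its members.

|σ(𝒢)| = 8.  σ(𝒢) = { {}, {1}, {2}, {3}, {1,2}, {1,3}, {2,3}, Ω }

Derivation:
Start: 𝒢 ∪ {∅, Ω} = { {}, {1,3}, {2,3}, Ω }.
Round 1 (2 new):
  {1}  = complement {2,3}
  {2}  = complement {1,3}
  [6 total]
Round 2: 1 new —
  {1,2}  = {2} ∪ {1}
  [7 total]
Round 3 (1 new):
  {3}  = complement {1,2}
  [8 total]
Round 4: closed — nothing new.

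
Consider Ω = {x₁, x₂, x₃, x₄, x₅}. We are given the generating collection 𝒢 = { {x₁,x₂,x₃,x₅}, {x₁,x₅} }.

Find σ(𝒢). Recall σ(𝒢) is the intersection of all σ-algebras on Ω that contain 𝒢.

σ(𝒢) = { ∅, {x₄}, {x₁,x₅}, {x₂,x₃}, {x₁,x₄,x₅}, {x₂,x₃,x₄}, {x₁,x₂,x₃,x₅}, Ω }

Trace:
Initial family (4 sets): { ∅, {x₁,x₅}, {x₁,x₂,x₃,x₅}, Ω }.
Iteration 1. New:
  {x₄}  = Ω∖{x₁,x₂,x₃,x₅}
  {x₂,x₃,x₄}  = Ω∖{x₁,x₅}
  (now 6)
Iteration 2: +1 →
  {x₁,x₄,x₅}  = {x₁,x₅} ∪ {x₄}
  (now 7)
Iteration 3 adds 1:
  {x₂,x₃}  = Ω∖{x₁,x₄,x₅}
  (now 8)
Iteration 4: closed — nothing new.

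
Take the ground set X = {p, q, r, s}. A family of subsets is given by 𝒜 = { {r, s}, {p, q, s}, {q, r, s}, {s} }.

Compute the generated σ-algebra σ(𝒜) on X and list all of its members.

Seed the family with 𝒜 together with ∅ and X: { {}, {s}, {r, s}, {p, q, s}, {q, r, s}, X }.
Round 1: +4 →
  {p}  = X∖{q, r, s}
  {r}  = X∖{p, q, s}
  {p, q}  = X∖{r, s}
  {p, q, r}  = X∖{s}
  (now 10)
Round 2 (3 new):
  {p, r}  = {r} ∪ {p}
  {p, s}  = {s} ∪ {p}
  {p, r, s}  = {r, s} ∪ {p}
  (now 13)
Round 3: 3 new —
  {q}  = X∖{p, r, s}
  {q, r}  = X∖{p, s}
  {q, s}  = X∖{p, r}
  (now 16)
Round 4 adds nothing — fixpoint reached.

|σ(𝒜)| = 16.  σ(𝒜) = { {}, {p}, {q}, {r}, {s}, {p, q}, {p, r}, {p, s}, {q, r}, {q, s}, {r, s}, {p, q, r}, {p, q, s}, {p, r, s}, {q, r, s}, X }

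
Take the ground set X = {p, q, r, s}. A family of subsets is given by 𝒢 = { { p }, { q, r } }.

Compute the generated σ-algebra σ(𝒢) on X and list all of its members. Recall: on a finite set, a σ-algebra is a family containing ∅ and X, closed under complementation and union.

σ(𝒢) (8 sets): { ∅, { p }, { s }, { p, s }, { q, r }, { p, q, r }, { q, r, s }, X }

Trace:
Seed the family with 𝒢 together with ∅ and X: { ∅, { p }, { q, r }, X }.
Step 1. New:
  { p, s }  = X∖{ q, r }
  { p, q, r }  = { q, r } ∪ { p }
  { q, r, s }  = X∖{ p }
Step 2. New:
  { s }  = X∖{ p, q, r }
Step 3: closed — nothing new.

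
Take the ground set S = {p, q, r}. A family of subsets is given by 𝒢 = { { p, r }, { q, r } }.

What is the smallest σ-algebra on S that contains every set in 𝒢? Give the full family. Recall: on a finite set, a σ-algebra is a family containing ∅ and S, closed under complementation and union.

σ(𝒢) (8 sets): { {}, { p }, { q }, { r }, { p, q }, { p, r }, { q, r }, S }

Working:
Initial family (4 sets): { {}, { p, r }, { q, r }, S }.
Pass 1: +2 →
  { p }  = S∖{ q, r }
  { q }  = S∖{ p, r }
Pass 2 (1 new):
  { p, q }  = { q } ∪ { p }
Pass 3: 1 new —
  { r }  = S∖{ p, q }
Pass 4 adds nothing — fixpoint reached.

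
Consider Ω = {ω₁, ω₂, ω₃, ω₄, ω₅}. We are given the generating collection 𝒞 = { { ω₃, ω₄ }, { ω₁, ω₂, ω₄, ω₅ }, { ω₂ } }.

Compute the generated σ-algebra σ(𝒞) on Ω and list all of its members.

|σ(𝒞)| = 16.  σ(𝒞) = { {}, { ω₂ }, { ω₃ }, { ω₄ }, { ω₁, ω₅ }, { ω₂, ω₃ }, { ω₂, ω₄ }, { ω₃, ω₄ }, { ω₁, ω₂, ω₅ }, { ω₁, ω₃, ω₅ }, { ω₁, ω₄, ω₅ }, { ω₂, ω₃, ω₄ }, { ω₁, ω₂, ω₃, ω₅ }, { ω₁, ω₂, ω₄, ω₅ }, { ω₁, ω₃, ω₄, ω₅ }, Ω }

Working:
Take S₀ = 𝒞 ∪ {∅, Ω} = { {}, { ω₂ }, { ω₃, ω₄ }, { ω₁, ω₂, ω₄, ω₅ }, Ω }.
Iteration 1: 4 new —
  { ω₃ }  = complement { ω₁, ω₂, ω₄, ω₅ }
  { ω₁, ω₂, ω₅ }  = complement { ω₃, ω₄ }
  { ω₂, ω₃, ω₄ }  = { ω₃, ω₄ } ∪ { ω₂ }
  { ω₁, ω₃, ω₄, ω₅ }  = complement { ω₂ }
  |family| = 9
Iteration 2: +3 →
  { ω₁, ω₅ }  = complement { ω₂, ω₃, ω₄ }
  { ω₂, ω₃ }  = { ω₂ } ∪ { ω₃ }
  { ω₁, ω₂, ω₃, ω₅ }  = { ω₃ } ∪ { ω₁, ω₂, ω₅ }
  |family| = 12
Iteration 3: 3 new —
  { ω₄ }  = complement { ω₁, ω₂, ω₃, ω₅ }
  { ω₁, ω₃, ω₅ }  = { ω₃ } ∪ { ω₁, ω₅ }
  { ω₁, ω₄, ω₅ }  = complement { ω₂, ω₃ }
  |family| = 15
Iteration 4 (1 new):
  { ω₂, ω₄ }  = complement { ω₁, ω₃, ω₅ }
  |family| = 16
Iteration 5: already closed under ᶜ and ∪.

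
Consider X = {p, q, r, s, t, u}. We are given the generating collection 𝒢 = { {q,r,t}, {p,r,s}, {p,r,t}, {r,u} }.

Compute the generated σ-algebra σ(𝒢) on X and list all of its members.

σ(𝒢) (64 sets): { ∅, {p}, {q}, {r}, {s}, {t}, {u}, {p,q}, {p,r}, {p,s}, {p,t}, {p,u}, {q,r}, {q,s}, {q,t}, {q,u}, {r,s}, {r,t}, {r,u}, {s,t}, {s,u}, {t,u}, {p,q,r}, {p,q,s}, {p,q,t}, {p,q,u}, {p,r,s}, {p,r,t}, {p,r,u}, {p,s,t}, {p,s,u}, {p,t,u}, {q,r,s}, {q,r,t}, {q,r,u}, {q,s,t}, {q,s,u}, {q,t,u}, {r,s,t}, {r,s,u}, {r,t,u}, {s,t,u}, {p,q,r,s}, {p,q,r,t}, {p,q,r,u}, {p,q,s,t}, {p,q,s,u}, {p,q,t,u}, {p,r,s,t}, {p,r,s,u}, {p,r,t,u}, {p,s,t,u}, {q,r,s,t}, {q,r,s,u}, {q,r,t,u}, {q,s,t,u}, {r,s,t,u}, {p,q,r,s,t}, {p,q,r,s,u}, {p,q,r,t,u}, {p,q,s,t,u}, {p,r,s,t,u}, {q,r,s,t,u}, X }

Check:
Begin from { ∅, {r,u}, {p,r,s}, {p,r,t}, {q,r,t}, X } (that is, 𝒢 plus ∅ and X).
Pass 1: 10 new —
  {p,s,u}  = {q,r,t}ᶜ
  {q,s,u}  = {p,r,t}ᶜ
  {q,t,u}  = {p,r,s}ᶜ
  {p,q,r,t}  = {q,r,t} ∪ {p,r,t}
  {p,q,s,t}  = {r,u}ᶜ
  {p,r,s,t}  = {p,r,s} ∪ {p,r,t}
  {p,r,s,u}  = {p,r,s} ∪ {r,u}
  {p,r,t,u}  = {r,u} ∪ {p,r,t}
  {q,r,t,u}  = {q,r,t} ∪ {r,u}
  {p,q,r,s,t}  = {p,r,s} ∪ {q,r,t}
  |family| = 16
Pass 2: 14 new —
  {u}  = {p,q,r,s,t}ᶜ
  {p,s}  = {q,r,t,u}ᶜ
  {q,s}  = {p,r,t,u}ᶜ
  {q,t}  = {p,r,s,u}ᶜ
  {q,u}  = {p,r,s,t}ᶜ
  {s,u}  = {p,q,r,t}ᶜ
  {p,q,s,u}  = {q,s,u} ∪ {p,s,u}
  {q,r,s,u}  = {q,s,u} ∪ {r,u}
  {q,s,t,u}  = {q,s,u} ∪ {q,t,u}
  {p,q,r,s,u}  = {q,s,u} ∪ {p,r,s}
  {p,q,r,t,u}  = {p,r,t,u} ∪ {q,t,u}
  {p,q,s,t,u}  = {q,s,u} ∪ {p,q,s,t}
  {p,r,s,t,u}  = {p,r,t,u} ∪ {p,s,u}
  {q,r,s,t,u}  = {q,s,u} ∪ {q,r,t}
  |family| = 30
Pass 3: 14 new —
  {p}  = {q,r,s,t,u}ᶜ
  {q}  = {p,r,s,t,u}ᶜ
  {r}  = {p,q,s,t,u}ᶜ
  {s}  = {p,q,r,t,u}ᶜ
  {t}  = {p,q,r,s,u}ᶜ
  {p,r}  = {q,s,t,u}ᶜ
  {p,t}  = {q,r,s,u}ᶜ
  {r,t}  = {p,q,s,u}ᶜ
  {p,q,s}  = {p,s} ∪ {q,s}
  {q,r,u}  = {q,u} ∪ {r,u}
  {q,s,t}  = {q,t} ∪ {q,s}
  {r,s,u}  = {r,u} ∪ {s,u}
  {p,q,r,s}  = {p,r,s} ∪ {q,s}
  {q,r,s,t}  = {q,r,t} ∪ {q,s}
  |family| = 44
Pass 4. New:
  {p,q}  = {q} ∪ {p}
  {p,u}  = {q,r,s,t}ᶜ
  {q,r}  = {q} ∪ {r}
  {r,s}  = {r} ∪ {s}
  {s,t}  = {s} ∪ {t}
  {t,u}  = {p,q,r,s}ᶜ
  {p,q,r}  = {q} ∪ {p,r}
  {p,q,t}  = {r,s,u}ᶜ
  {p,q,u}  = {q,u} ∪ {p}
  {p,r,u}  = {q,s,t}ᶜ
  {p,s,t}  = {q,r,u}ᶜ
  {p,t,u}  = {p,t} ∪ {u}
  {q,r,s}  = {r} ∪ {q,s}
  {r,s,t}  = {r,t} ∪ {s}
  {r,t,u}  = {p,q,s}ᶜ
  {s,t,u}  = {s,u} ∪ {t}
  {p,q,r,u}  = {p,r} ∪ {q,r,u}
  {p,q,t,u}  = {q,u} ∪ {p,t}
  {p,s,t,u}  = {p,s,u} ∪ {p,t}
  {r,s,t,u}  = {r,t} ∪ {r,s,u}
  |family| = 64
Pass 5 adds nothing — fixpoint reached.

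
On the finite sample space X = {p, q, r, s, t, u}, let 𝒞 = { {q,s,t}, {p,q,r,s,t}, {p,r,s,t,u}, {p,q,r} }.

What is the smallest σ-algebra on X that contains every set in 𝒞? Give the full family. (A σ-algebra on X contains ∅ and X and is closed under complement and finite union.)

Seed the family with 𝒞 together with ∅ and X: { ∅, {p,q,r}, {q,s,t}, {p,q,r,s,t}, {p,r,s,t,u}, X }.
Round 1: 4 new —
  {q}  = {p,r,s,t,u}ᶜ
  {u}  = {p,q,r,s,t}ᶜ
  {p,r,u}  = {q,s,t}ᶜ
  {s,t,u}  = {p,q,r}ᶜ
Round 2. New:
  {q,u}  = {q} ∪ {u}
  {p,q,r,u}  = {p,q,r} ∪ {p,r,u}
  {q,s,t,u}  = {q} ∪ {s,t,u}
Round 3: 3 new —
  {p,r}  = {q,s,t,u}ᶜ
  {s,t}  = {p,q,r,u}ᶜ
  {p,r,s,t}  = {q,u}ᶜ
Round 4 adds nothing — fixpoint reached.

Hence σ(𝒞) has 16 members: { ∅, {q}, {u}, {p,r}, {q,u}, {s,t}, {p,q,r}, {p,r,u}, {q,s,t}, {s,t,u}, {p,q,r,u}, {p,r,s,t}, {q,s,t,u}, {p,q,r,s,t}, {p,r,s,t,u}, X }.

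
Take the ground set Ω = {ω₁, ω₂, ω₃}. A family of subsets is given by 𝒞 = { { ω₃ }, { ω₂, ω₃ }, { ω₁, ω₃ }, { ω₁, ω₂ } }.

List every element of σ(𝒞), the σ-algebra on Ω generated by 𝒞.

Take S₀ = 𝒞 ∪ {∅, Ω} = { ∅, { ω₃ }, { ω₁, ω₂ }, { ω₁, ω₃ }, { ω₂, ω₃ }, Ω }.
Step 1 adds 2:
  { ω₁ }  = Ω∖{ ω₂, ω₃ }
  { ω₂ }  = Ω∖{ ω₁, ω₃ }
Step 2: no new sets; the family is a σ-algebra.

|σ(𝒞)| = 8.  σ(𝒞) = { ∅, { ω₁ }, { ω₂ }, { ω₃ }, { ω₁, ω₂ }, { ω₁, ω₃ }, { ω₂, ω₃ }, Ω }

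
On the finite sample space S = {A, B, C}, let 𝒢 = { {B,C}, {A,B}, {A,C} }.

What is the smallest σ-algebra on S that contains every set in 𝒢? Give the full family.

Begin from { ∅, {A,B}, {A,C}, {B,C}, S } (that is, 𝒢 plus ∅ and S).
Iteration 1. New:
  {A}  = complement {B,C}
  {B}  = complement {A,C}
  {C}  = complement {A,B}
  — 8 sets.
Iteration 2 adds nothing — fixpoint reached.

|σ(𝒢)| = 8.  σ(𝒢) = { ∅, {A}, {B}, {C}, {A,B}, {A,C}, {B,C}, S }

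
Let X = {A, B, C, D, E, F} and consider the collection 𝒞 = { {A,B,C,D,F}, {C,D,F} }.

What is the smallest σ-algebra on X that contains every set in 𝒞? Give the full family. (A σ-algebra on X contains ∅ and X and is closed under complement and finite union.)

Start: 𝒞 ∪ {∅, X} = { {}, {C,D,F}, {A,B,C,D,F}, X }.
Iteration 1 (2 new):
  {E}  = X∖{A,B,C,D,F}
  {A,B,E}  = X∖{C,D,F}
Iteration 2: +1 →
  {C,D,E,F}  = {C,D,F} ∪ {E}
Iteration 3: 1 new —
  {A,B}  = X∖{C,D,E,F}
Iteration 4: already closed under ᶜ and ∪.

σ(𝒞) = { {}, {E}, {A,B}, {A,B,E}, {C,D,F}, {C,D,E,F}, {A,B,C,D,F}, X }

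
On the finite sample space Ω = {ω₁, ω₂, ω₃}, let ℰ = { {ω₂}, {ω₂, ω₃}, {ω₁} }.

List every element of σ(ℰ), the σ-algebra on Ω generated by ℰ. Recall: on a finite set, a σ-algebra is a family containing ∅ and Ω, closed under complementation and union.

Initial family (5 sets): { {}, {ω₁}, {ω₂}, {ω₂, ω₃}, Ω }.
Iteration 1. New:
  {ω₁, ω₂}  = {ω₂} ∪ {ω₁}
  {ω₁, ω₃}  = ᶜ of {ω₂}
  (now 7)
Iteration 2: +1 →
  {ω₃}  = ᶜ of {ω₁, ω₂}
  (now 8)
Iteration 3 adds nothing — fixpoint reached.

|σ(ℰ)| = 8.  σ(ℰ) = { {}, {ω₁}, {ω₂}, {ω₃}, {ω₁, ω₂}, {ω₁, ω₃}, {ω₂, ω₃}, Ω }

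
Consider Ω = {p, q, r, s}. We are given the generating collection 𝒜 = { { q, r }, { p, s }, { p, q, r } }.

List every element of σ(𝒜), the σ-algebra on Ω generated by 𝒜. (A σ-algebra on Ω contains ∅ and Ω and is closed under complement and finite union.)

Begin from { {  }, { p, s }, { q, r }, { p, q, r }, Ω } (that is, 𝒜 plus ∅ and Ω).
Step 1. New:
  { s }  = Ω∖{ p, q, r }
  [6 total]
Step 2: +1 →
  { q, r, s }  = { s } ∪ { q, r }
  [7 total]
Step 3 (1 new):
  { p }  = Ω∖{ q, r, s }
  [8 total]
Step 4 adds nothing — fixpoint reached.

Therefore σ(𝒜) = { {  }, { p }, { s }, { p, s }, { q, r }, { p, q, r }, { q, r, s }, Ω } (|σ(𝒜)| = 8).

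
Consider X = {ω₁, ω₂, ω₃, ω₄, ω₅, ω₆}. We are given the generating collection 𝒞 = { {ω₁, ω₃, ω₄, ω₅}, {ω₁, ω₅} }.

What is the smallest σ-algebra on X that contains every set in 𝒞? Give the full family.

Answer: σ(𝒞) = { ∅, {ω₁, ω₅}, {ω₂, ω₆}, {ω₃, ω₄}, {ω₁, ω₂, ω₅, ω₆}, {ω₁, ω₃, ω₄, ω₅}, {ω₂, ω₃, ω₄, ω₆}, X }

Working:
Seed the family with 𝒞 together with ∅ and X: { ∅, {ω₁, ω₅}, {ω₁, ω₃, ω₄, ω₅}, X }.
Step 1 adds 2:
  {ω₂, ω₆}  = {ω₁, ω₃, ω₄, ω₅}ᶜ
  {ω₂, ω₃, ω₄, ω₆}  = {ω₁, ω₅}ᶜ
Step 2: +1 →
  {ω₁, ω₂, ω₅, ω₆}  = {ω₁, ω₅} ∪ {ω₂, ω₆}
Step 3. New:
  {ω₃, ω₄}  = {ω₁, ω₂, ω₅, ω₆}ᶜ
After Step 4 the family is unchanged; done.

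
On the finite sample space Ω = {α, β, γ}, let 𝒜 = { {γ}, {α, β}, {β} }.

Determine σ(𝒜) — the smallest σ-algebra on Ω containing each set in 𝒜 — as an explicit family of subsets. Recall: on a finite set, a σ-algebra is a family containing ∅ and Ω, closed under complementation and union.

Initial family (5 sets): { {}, {β}, {γ}, {α, β}, Ω }.
Pass 1: +2 →
  {α, γ}  = ᶜ of {β}
  {β, γ}  = {γ} ∪ {β}
  [7 total]
Pass 2 (1 new):
  {α}  = ᶜ of {β, γ}
  [8 total]
Pass 3: already closed under ᶜ and ∪.

Hence σ(𝒜) has 8 members: { {}, {α}, {β}, {γ}, {α, β}, {α, γ}, {β, γ}, Ω }.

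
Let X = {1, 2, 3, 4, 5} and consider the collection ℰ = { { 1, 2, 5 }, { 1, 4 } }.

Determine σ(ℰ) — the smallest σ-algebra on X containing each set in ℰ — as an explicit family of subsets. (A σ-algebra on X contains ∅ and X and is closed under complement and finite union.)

σ(ℰ) (16 sets): { {}, { 1 }, { 3 }, { 4 }, { 1, 3 }, { 1, 4 }, { 2, 5 }, { 3, 4 }, { 1, 2, 5 }, { 1, 3, 4 }, { 2, 3, 5 }, { 2, 4, 5 }, { 1, 2, 3, 5 }, { 1, 2, 4, 5 }, { 2, 3, 4, 5 }, X }

Working:
Seed the family with ℰ together with ∅ and X: { {}, { 1, 4 }, { 1, 2, 5 }, X }.
Round 1: +3 →
  { 3, 4 }  = ᶜ of { 1, 2, 5 }
  { 2, 3, 5 }  = ᶜ of { 1, 4 }
  { 1, 2, 4, 5 }  = { 1, 2, 5 } ∪ { 1, 4 }
  (now 7)
Round 2 adds 4:
  { 3 }  = ᶜ of { 1, 2, 4, 5 }
  { 1, 3, 4 }  = { 3, 4 } ∪ { 1, 4 }
  { 1, 2, 3, 5 }  = { 1, 2, 5 } ∪ { 2, 3, 5 }
  { 2, 3, 4, 5 }  = { 3, 4 } ∪ { 2, 3, 5 }
  (now 11)
Round 3: 3 new —
  { 1 }  = ᶜ of { 2, 3, 4, 5 }
  { 4 }  = ᶜ of { 1, 2, 3, 5 }
  { 2, 5 }  = ᶜ of { 1, 3, 4 }
  (now 14)
Round 4 adds 2:
  { 1, 3 }  = { 3 } ∪ { 1 }
  { 2, 4, 5 }  = { 2, 5 } ∪ { 4 }
  (now 16)
After Round 5 the family is unchanged; done.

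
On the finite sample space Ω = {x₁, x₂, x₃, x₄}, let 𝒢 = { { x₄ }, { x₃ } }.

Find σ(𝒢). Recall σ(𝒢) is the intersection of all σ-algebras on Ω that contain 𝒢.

Start: 𝒢 ∪ {∅, Ω} = { {  }, { x₃ }, { x₄ }, Ω }.
Iteration 1: 3 new —
  { x₃, x₄ }  = { x₃ } ∪ { x₄ }
  { x₁, x₂, x₃ }  = ᶜ of { x₄ }
  { x₁, x₂, x₄ }  = ᶜ of { x₃ }
  — 7 sets.
Iteration 2 adds 1:
  { x₁, x₂ }  = ᶜ of { x₃, x₄ }
  — 8 sets.
Iteration 3: no new sets; the family is a σ-algebra.

|σ(𝒢)| = 8.  σ(𝒢) = { {  }, { x₃ }, { x₄ }, { x₁, x₂ }, { x₃, x₄ }, { x₁, x₂, x₃ }, { x₁, x₂, x₄ }, Ω }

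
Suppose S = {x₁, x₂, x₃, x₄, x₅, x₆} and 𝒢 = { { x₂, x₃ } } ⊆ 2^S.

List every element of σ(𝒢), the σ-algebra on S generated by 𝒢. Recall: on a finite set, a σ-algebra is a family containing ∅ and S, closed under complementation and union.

Seed the family with 𝒢 together with ∅ and S: { {}, { x₂, x₃ }, S }.
Iteration 1 (1 new):
  { x₁, x₄, x₅, x₆ }  = ᶜ of { x₂, x₃ }
  — 4 sets.
Iteration 2: already closed under ᶜ and ∪.

Therefore σ(𝒢) = { {}, { x₂, x₃ }, { x₁, x₄, x₅, x₆ }, S } (|σ(𝒢)| = 4).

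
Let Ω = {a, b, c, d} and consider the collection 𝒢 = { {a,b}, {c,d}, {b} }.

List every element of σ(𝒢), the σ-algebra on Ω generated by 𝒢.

σ(𝒢) (8 sets): { {}, {a}, {b}, {a,b}, {c,d}, {a,c,d}, {b,c,d}, Ω }

Working:
Take S₀ = 𝒢 ∪ {∅, Ω} = { {}, {b}, {a,b}, {c,d}, Ω }.
Step 1: +2 →
  {a,c,d}  = {b}ᶜ
  {b,c,d}  = {c,d} ∪ {b}
  — 7 sets.
Step 2 (1 new):
  {a}  = {b,c,d}ᶜ
  — 8 sets.
Step 3: closed — nothing new.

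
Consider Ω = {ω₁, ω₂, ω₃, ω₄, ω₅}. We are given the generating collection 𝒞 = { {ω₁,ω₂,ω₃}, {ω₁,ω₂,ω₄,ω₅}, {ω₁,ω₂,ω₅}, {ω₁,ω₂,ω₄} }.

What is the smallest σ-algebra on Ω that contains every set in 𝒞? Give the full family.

Begin from { {}, {ω₁,ω₂,ω₃}, {ω₁,ω₂,ω₄}, {ω₁,ω₂,ω₅}, {ω₁,ω₂,ω₄,ω₅}, Ω } (that is, 𝒞 plus ∅ and Ω).
Round 1: 6 new —
  {ω₃}  = Ω∖{ω₁,ω₂,ω₄,ω₅}
  {ω₃,ω₄}  = Ω∖{ω₁,ω₂,ω₅}
  {ω₃,ω₅}  = Ω∖{ω₁,ω₂,ω₄}
  {ω₄,ω₅}  = Ω∖{ω₁,ω₂,ω₃}
  {ω₁,ω₂,ω₃,ω₄}  = {ω₁,ω₂,ω₃} ∪ {ω₁,ω₂,ω₄}
  {ω₁,ω₂,ω₃,ω₅}  = {ω₁,ω₂,ω₅} ∪ {ω₁,ω₂,ω₃}
  — 12 sets.
Round 2 adds 3:
  {ω₄}  = Ω∖{ω₁,ω₂,ω₃,ω₅}
  {ω₅}  = Ω∖{ω₁,ω₂,ω₃,ω₄}
  {ω₃,ω₄,ω₅}  = {ω₃,ω₄} ∪ {ω₄,ω₅}
  — 15 sets.
Round 3: 1 new —
  {ω₁,ω₂}  = Ω∖{ω₃,ω₄,ω₅}
  — 16 sets.
Round 4: closed — nothing new.

Hence σ(𝒞) has 16 members: { {}, {ω₃}, {ω₄}, {ω₅}, {ω₁,ω₂}, {ω₃,ω₄}, {ω₃,ω₅}, {ω₄,ω₅}, {ω₁,ω₂,ω₃}, {ω₁,ω₂,ω₄}, {ω₁,ω₂,ω₅}, {ω₃,ω₄,ω₅}, {ω₁,ω₂,ω₃,ω₄}, {ω₁,ω₂,ω₃,ω₅}, {ω₁,ω₂,ω₄,ω₅}, Ω }.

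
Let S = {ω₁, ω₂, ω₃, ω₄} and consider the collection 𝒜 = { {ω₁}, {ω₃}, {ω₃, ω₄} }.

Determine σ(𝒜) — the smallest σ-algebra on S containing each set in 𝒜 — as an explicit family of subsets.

Seed the family with 𝒜 together with ∅ and S: { {}, {ω₁}, {ω₃}, {ω₃, ω₄}, S }.
Iteration 1 (5 new):
  {ω₁, ω₂}  = {ω₃, ω₄}ᶜ
  {ω₁, ω₃}  = {ω₃} ∪ {ω₁}
  {ω₁, ω₂, ω₄}  = {ω₃}ᶜ
  {ω₁, ω₃, ω₄}  = {ω₃, ω₄} ∪ {ω₁}
  {ω₂, ω₃, ω₄}  = {ω₁}ᶜ
  [10 total]
Iteration 2 adds 3:
  {ω₂}  = {ω₁, ω₃, ω₄}ᶜ
  {ω₂, ω₄}  = {ω₁, ω₃}ᶜ
  {ω₁, ω₂, ω₃}  = {ω₁, ω₂} ∪ {ω₃}
  [13 total]
Iteration 3: 2 new —
  {ω₄}  = {ω₁, ω₂, ω₃}ᶜ
  {ω₂, ω₃}  = {ω₃} ∪ {ω₂}
  [15 total]
Iteration 4. New:
  {ω₁, ω₄}  = {ω₂, ω₃}ᶜ
  [16 total]
Iteration 5: stable.

σ(𝒜) = { {}, {ω₁}, {ω₂}, {ω₃}, {ω₄}, {ω₁, ω₂}, {ω₁, ω₃}, {ω₁, ω₄}, {ω₂, ω₃}, {ω₂, ω₄}, {ω₃, ω₄}, {ω₁, ω₂, ω₃}, {ω₁, ω₂, ω₄}, {ω₁, ω₃, ω₄}, {ω₂, ω₃, ω₄}, S }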